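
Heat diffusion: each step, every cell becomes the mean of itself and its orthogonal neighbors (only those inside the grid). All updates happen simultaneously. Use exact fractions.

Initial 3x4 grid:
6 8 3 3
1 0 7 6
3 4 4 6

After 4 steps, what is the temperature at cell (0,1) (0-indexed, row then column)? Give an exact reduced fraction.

Answer: 7577/1800

Derivation:
Step 1: cell (0,1) = 17/4
Step 2: cell (0,1) = 37/8
Step 3: cell (0,1) = 197/48
Step 4: cell (0,1) = 7577/1800
Full grid after step 4:
  123/32 7577/1800 2669/600 20581/4320
  318301/86400 139739/36000 162259/36000 405161/86400
  8827/2592 41537/10800 11623/2700 61723/12960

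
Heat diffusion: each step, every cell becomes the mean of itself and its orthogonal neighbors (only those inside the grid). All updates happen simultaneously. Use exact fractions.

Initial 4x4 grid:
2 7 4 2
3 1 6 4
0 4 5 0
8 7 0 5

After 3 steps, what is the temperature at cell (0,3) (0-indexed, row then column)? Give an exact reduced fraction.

Answer: 1591/432

Derivation:
Step 1: cell (0,3) = 10/3
Step 2: cell (0,3) = 133/36
Step 3: cell (0,3) = 1591/432
Full grid after step 3:
  419/120 8597/2400 27887/7200 1591/432
  2619/800 3681/1000 21713/6000 12361/3600
  3019/800 7413/2000 10469/3000 11717/3600
  327/80 2413/600 6541/1800 673/216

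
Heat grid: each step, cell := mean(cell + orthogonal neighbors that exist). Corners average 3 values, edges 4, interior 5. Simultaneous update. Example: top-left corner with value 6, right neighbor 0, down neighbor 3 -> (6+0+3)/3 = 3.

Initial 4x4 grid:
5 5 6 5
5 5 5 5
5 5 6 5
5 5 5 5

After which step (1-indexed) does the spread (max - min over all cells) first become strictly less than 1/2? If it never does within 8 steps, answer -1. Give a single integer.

Answer: 1

Derivation:
Step 1: max=27/5, min=5, spread=2/5
  -> spread < 1/2 first at step 1
Step 2: max=637/120, min=5, spread=37/120
Step 3: max=11339/2160, min=2013/400, spread=293/1350
Step 4: max=225259/43200, min=36391/7200, spread=6913/43200
Step 5: max=2026567/388800, min=203001/40000, spread=333733/2430000
Step 6: max=302993009/58320000, min=32942383/6480000, spread=3255781/29160000
Step 7: max=9079911299/1749600000, min=990576733/194400000, spread=82360351/874800000
Step 8: max=271905022841/52488000000, min=29750651911/5832000000, spread=2074577821/26244000000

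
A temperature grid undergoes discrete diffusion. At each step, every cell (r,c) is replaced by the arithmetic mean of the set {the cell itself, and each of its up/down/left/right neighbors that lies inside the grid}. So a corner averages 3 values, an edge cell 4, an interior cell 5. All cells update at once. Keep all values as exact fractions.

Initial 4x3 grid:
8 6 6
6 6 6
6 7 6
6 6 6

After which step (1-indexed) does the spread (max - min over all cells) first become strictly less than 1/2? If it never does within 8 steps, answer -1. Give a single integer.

Answer: 2

Derivation:
Step 1: max=20/3, min=6, spread=2/3
Step 2: max=59/9, min=489/80, spread=319/720
  -> spread < 1/2 first at step 2
Step 3: max=13897/2160, min=2207/360, spread=131/432
Step 4: max=103351/16200, min=265751/43200, spread=5911/25920
Step 5: max=24658181/3888000, min=15966979/2592000, spread=56617/311040
Step 6: max=1473492829/233280000, min=960263861/155520000, spread=2647763/18662400
Step 7: max=88163691311/13996800000, min=57718657999/9331200000, spread=25371269/223948800
Step 8: max=5278705973749/839808000000, min=3468837142541/559872000000, spread=1207204159/13436928000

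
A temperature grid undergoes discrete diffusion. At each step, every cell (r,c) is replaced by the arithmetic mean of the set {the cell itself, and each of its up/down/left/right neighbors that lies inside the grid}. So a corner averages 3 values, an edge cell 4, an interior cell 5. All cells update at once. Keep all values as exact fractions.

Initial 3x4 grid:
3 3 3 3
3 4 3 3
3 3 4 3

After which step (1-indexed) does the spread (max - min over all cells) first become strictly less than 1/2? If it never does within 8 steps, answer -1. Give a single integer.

Step 1: max=7/2, min=3, spread=1/2
Step 2: max=809/240, min=3, spread=89/240
  -> spread < 1/2 first at step 2
Step 3: max=7907/2400, min=2489/800, spread=11/60
Step 4: max=703547/216000, min=67417/21600, spread=29377/216000
Step 5: max=874171/270000, min=1704517/540000, spread=1753/21600
Step 6: max=18547807/5760000, min=122978041/38880000, spread=71029/1244160
Step 7: max=12502716229/3888000000, min=7407423619/2332800000, spread=7359853/182250000
Step 8: max=66562144567/20736000000, min=148337335807/46656000000, spread=45679663/1492992000

Answer: 2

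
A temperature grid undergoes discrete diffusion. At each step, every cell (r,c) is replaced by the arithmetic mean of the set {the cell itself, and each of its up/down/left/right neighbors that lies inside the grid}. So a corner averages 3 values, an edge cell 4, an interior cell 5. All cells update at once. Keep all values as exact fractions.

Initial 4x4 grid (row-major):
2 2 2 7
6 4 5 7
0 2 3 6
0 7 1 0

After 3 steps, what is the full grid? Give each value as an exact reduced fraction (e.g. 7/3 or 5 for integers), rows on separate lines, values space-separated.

Answer: 3379/1080 12331/3600 15247/3600 10187/2160
2689/900 2051/600 24161/6000 33239/7200
1229/450 18191/6000 10537/3000 27863/7200
5477/2160 19259/7200 21563/7200 3517/1080

Derivation:
After step 1:
  10/3 5/2 4 16/3
  3 19/5 21/5 25/4
  2 16/5 17/5 4
  7/3 5/2 11/4 7/3
After step 2:
  53/18 409/120 481/120 187/36
  91/30 167/50 433/100 1187/240
  79/30 149/50 351/100 959/240
  41/18 647/240 659/240 109/36
After step 3:
  3379/1080 12331/3600 15247/3600 10187/2160
  2689/900 2051/600 24161/6000 33239/7200
  1229/450 18191/6000 10537/3000 27863/7200
  5477/2160 19259/7200 21563/7200 3517/1080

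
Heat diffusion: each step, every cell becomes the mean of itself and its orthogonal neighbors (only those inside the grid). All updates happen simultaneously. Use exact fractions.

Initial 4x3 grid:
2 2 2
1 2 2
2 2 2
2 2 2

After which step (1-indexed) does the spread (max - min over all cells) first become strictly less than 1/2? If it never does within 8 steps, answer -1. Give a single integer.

Answer: 1

Derivation:
Step 1: max=2, min=5/3, spread=1/3
  -> spread < 1/2 first at step 1
Step 2: max=2, min=209/120, spread=31/120
Step 3: max=2, min=1949/1080, spread=211/1080
Step 4: max=3553/1800, min=199103/108000, spread=14077/108000
Step 5: max=212317/108000, min=1803593/972000, spread=5363/48600
Step 6: max=117131/60000, min=54579191/29160000, spread=93859/1166400
Step 7: max=189063533/97200000, min=3288925519/1749600000, spread=4568723/69984000
Step 8: max=5650381111/2916000000, min=198171564371/104976000000, spread=8387449/167961600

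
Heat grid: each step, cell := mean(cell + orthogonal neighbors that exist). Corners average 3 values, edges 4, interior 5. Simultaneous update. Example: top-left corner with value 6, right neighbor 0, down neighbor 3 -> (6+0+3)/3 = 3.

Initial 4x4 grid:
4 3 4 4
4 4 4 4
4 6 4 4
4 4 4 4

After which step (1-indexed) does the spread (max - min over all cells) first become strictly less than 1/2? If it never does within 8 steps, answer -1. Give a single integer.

Step 1: max=9/2, min=11/3, spread=5/6
Step 2: max=22/5, min=137/36, spread=107/180
Step 3: max=1031/240, min=14033/3600, spread=179/450
  -> spread < 1/2 first at step 3
Step 4: max=923/216, min=28421/7200, spread=7037/21600
Step 5: max=685877/162000, min=257467/64800, spread=84419/324000
Step 6: max=2049311/486000, min=25875983/6480000, spread=4344491/19440000
Step 7: max=611381987/145800000, min=233683519/58320000, spread=54346379/291600000
Step 8: max=182735843/43740000, min=35174201591/8748000000, spread=1372967009/8748000000

Answer: 3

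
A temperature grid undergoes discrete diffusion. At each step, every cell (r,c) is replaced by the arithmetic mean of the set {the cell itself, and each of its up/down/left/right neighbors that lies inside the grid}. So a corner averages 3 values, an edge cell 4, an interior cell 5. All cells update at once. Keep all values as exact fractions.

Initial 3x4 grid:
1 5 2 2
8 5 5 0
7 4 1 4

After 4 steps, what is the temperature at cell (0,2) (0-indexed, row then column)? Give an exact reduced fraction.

Step 1: cell (0,2) = 7/2
Step 2: cell (0,2) = 641/240
Step 3: cell (0,2) = 4663/1440
Step 4: cell (0,2) = 136219/43200
Full grid after step 4:
  23033/5184 34987/8640 136219/43200 72299/25920
  55009/11520 98479/24000 81529/24000 155507/57600
  24745/5184 37727/8640 145919/43200 75979/25920

Answer: 136219/43200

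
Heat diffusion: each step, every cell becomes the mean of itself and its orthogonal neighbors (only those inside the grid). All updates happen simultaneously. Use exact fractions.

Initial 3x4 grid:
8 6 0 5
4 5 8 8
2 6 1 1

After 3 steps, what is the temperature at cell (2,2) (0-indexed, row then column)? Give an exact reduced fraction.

Step 1: cell (2,2) = 4
Step 2: cell (2,2) = 457/120
Step 3: cell (2,2) = 15571/3600
Full grid after step 3:
  3751/720 1969/400 17671/3600 1243/270
  7611/1600 9727/2000 13373/3000 33157/7200
  3251/720 5057/1200 15571/3600 1123/270

Answer: 15571/3600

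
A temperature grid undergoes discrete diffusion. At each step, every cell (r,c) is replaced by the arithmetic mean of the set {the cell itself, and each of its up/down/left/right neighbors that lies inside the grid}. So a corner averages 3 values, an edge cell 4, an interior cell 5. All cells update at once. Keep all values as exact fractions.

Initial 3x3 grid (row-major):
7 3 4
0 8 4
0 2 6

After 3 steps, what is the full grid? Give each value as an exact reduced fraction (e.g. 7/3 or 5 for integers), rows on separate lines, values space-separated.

Answer: 7889/2160 10493/2400 2341/540
5687/1600 22021/6000 32329/7200
6199/2160 13277/3600 1399/360

Derivation:
After step 1:
  10/3 11/2 11/3
  15/4 17/5 11/2
  2/3 4 4
After step 2:
  151/36 159/40 44/9
  223/80 443/100 497/120
  101/36 181/60 9/2
After step 3:
  7889/2160 10493/2400 2341/540
  5687/1600 22021/6000 32329/7200
  6199/2160 13277/3600 1399/360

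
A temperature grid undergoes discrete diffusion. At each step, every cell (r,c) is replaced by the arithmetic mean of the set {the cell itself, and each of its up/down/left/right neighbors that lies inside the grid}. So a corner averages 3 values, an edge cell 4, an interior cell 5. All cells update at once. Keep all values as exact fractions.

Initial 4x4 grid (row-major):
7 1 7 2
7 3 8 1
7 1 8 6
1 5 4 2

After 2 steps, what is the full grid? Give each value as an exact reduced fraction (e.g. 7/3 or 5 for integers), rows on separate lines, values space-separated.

Answer: 31/6 9/2 133/30 145/36
19/4 247/50 471/100 517/120
287/60 419/100 123/25 179/40
133/36 499/120 169/40 13/3

Derivation:
After step 1:
  5 9/2 9/2 10/3
  6 4 27/5 17/4
  4 24/5 27/5 17/4
  13/3 11/4 19/4 4
After step 2:
  31/6 9/2 133/30 145/36
  19/4 247/50 471/100 517/120
  287/60 419/100 123/25 179/40
  133/36 499/120 169/40 13/3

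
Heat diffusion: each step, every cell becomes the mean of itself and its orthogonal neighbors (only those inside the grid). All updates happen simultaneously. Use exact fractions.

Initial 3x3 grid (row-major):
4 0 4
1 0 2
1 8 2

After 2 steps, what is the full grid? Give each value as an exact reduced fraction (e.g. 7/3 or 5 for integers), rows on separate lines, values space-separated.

After step 1:
  5/3 2 2
  3/2 11/5 2
  10/3 11/4 4
After step 2:
  31/18 59/30 2
  87/40 209/100 51/20
  91/36 737/240 35/12

Answer: 31/18 59/30 2
87/40 209/100 51/20
91/36 737/240 35/12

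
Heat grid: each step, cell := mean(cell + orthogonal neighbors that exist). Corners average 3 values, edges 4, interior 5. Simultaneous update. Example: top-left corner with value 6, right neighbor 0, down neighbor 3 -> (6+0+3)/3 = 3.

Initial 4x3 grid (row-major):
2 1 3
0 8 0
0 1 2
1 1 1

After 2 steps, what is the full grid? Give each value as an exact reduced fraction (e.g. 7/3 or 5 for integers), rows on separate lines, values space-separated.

Answer: 7/3 47/24 97/36
3/2 273/100 91/48
91/60 69/50 479/240
13/18 27/20 10/9

Derivation:
After step 1:
  1 7/2 4/3
  5/2 2 13/4
  1/2 12/5 1
  2/3 1 4/3
After step 2:
  7/3 47/24 97/36
  3/2 273/100 91/48
  91/60 69/50 479/240
  13/18 27/20 10/9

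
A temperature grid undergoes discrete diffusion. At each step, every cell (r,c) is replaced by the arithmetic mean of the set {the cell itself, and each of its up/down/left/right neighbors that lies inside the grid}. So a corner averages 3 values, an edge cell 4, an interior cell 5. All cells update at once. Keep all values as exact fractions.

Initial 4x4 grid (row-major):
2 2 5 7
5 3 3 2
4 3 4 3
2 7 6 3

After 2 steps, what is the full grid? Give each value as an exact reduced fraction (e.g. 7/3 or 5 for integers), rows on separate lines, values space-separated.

After step 1:
  3 3 17/4 14/3
  7/2 16/5 17/5 15/4
  7/2 21/5 19/5 3
  13/3 9/2 5 4
After step 2:
  19/6 269/80 919/240 38/9
  33/10 173/50 92/25 889/240
  233/60 96/25 97/25 291/80
  37/9 541/120 173/40 4

Answer: 19/6 269/80 919/240 38/9
33/10 173/50 92/25 889/240
233/60 96/25 97/25 291/80
37/9 541/120 173/40 4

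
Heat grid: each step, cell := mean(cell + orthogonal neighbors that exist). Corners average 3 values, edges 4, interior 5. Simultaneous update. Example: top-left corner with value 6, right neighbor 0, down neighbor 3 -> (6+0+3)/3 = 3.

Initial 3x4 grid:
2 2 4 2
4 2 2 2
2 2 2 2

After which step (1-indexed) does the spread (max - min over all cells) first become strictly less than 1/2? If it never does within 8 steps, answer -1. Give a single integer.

Step 1: max=8/3, min=2, spread=2/3
Step 2: max=307/120, min=2, spread=67/120
Step 3: max=2747/1080, min=191/90, spread=91/216
  -> spread < 1/2 first at step 3
Step 4: max=161923/64800, min=5857/2700, spread=4271/12960
Step 5: max=9604997/3888000, min=13289/6000, spread=39749/155520
Step 6: max=570458023/233280000, min=2726419/1215000, spread=1879423/9331200
Step 7: max=33951511157/13996800000, min=661079959/291600000, spread=3551477/22394880
Step 8: max=2023971076063/839808000000, min=3330151213/1458000000, spread=846431819/6718464000

Answer: 3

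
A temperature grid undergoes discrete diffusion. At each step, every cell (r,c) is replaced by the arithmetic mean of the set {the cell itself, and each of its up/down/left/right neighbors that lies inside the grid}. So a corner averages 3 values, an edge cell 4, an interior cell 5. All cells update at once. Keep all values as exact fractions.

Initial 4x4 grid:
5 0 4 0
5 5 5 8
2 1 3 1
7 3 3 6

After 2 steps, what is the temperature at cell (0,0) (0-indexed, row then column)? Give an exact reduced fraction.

Step 1: cell (0,0) = 10/3
Step 2: cell (0,0) = 133/36
Full grid after step 2:
  133/36 737/240 59/16 13/4
  109/30 15/4 331/100 17/4
  37/10 317/100 373/100 209/60
  15/4 281/80 791/240 139/36

Answer: 133/36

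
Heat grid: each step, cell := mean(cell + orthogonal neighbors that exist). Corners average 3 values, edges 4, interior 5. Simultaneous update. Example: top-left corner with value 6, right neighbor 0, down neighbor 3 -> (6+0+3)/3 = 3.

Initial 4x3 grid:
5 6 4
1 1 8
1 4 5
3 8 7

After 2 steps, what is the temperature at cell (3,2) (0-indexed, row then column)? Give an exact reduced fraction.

Step 1: cell (3,2) = 20/3
Step 2: cell (3,2) = 109/18
Full grid after step 2:
  10/3 9/2 29/6
  49/16 183/50 41/8
  241/80 431/100 629/120
  47/12 599/120 109/18

Answer: 109/18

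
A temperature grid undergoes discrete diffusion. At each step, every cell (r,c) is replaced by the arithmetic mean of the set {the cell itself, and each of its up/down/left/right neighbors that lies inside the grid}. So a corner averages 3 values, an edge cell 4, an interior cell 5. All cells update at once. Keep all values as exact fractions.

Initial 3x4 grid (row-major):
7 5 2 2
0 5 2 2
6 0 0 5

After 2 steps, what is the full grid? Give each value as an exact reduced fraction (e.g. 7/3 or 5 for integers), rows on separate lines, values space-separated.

After step 1:
  4 19/4 11/4 2
  9/2 12/5 11/5 11/4
  2 11/4 7/4 7/3
After step 2:
  53/12 139/40 117/40 5/2
  129/40 83/25 237/100 557/240
  37/12 89/40 271/120 41/18

Answer: 53/12 139/40 117/40 5/2
129/40 83/25 237/100 557/240
37/12 89/40 271/120 41/18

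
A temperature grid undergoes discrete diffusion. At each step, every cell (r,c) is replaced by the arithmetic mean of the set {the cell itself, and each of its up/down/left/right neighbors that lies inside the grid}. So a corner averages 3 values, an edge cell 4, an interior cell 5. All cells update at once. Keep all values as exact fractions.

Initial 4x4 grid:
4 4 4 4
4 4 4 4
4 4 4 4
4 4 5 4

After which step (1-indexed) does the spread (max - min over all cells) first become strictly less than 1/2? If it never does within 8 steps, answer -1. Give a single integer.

Step 1: max=13/3, min=4, spread=1/3
  -> spread < 1/2 first at step 1
Step 2: max=511/120, min=4, spread=31/120
Step 3: max=4531/1080, min=4, spread=211/1080
Step 4: max=448843/108000, min=4, spread=16843/108000
Step 5: max=4026643/972000, min=36079/9000, spread=130111/972000
Step 6: max=120282367/29160000, min=2167159/540000, spread=3255781/29160000
Step 7: max=3599553691/874800000, min=2171107/540000, spread=82360351/874800000
Step 8: max=107727316891/26244000000, min=391306441/97200000, spread=2074577821/26244000000

Answer: 1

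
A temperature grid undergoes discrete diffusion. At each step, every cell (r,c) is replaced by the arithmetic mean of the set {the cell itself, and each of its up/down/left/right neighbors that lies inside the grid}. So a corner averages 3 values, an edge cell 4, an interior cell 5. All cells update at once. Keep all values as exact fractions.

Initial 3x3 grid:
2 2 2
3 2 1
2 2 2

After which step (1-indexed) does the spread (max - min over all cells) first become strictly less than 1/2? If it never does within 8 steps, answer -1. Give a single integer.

Step 1: max=7/3, min=5/3, spread=2/3
Step 2: max=107/48, min=85/48, spread=11/24
  -> spread < 1/2 first at step 2
Step 3: max=1241/576, min=1063/576, spread=89/288
Step 4: max=14579/6912, min=13069/6912, spread=755/3456
Step 5: max=172241/82944, min=159535/82944, spread=6353/41472
Step 6: max=2044187/995328, min=1937125/995328, spread=53531/497664
Step 7: max=24338825/11943936, min=23436919/11943936, spread=450953/5971968
Step 8: max=290453507/143327232, min=282855421/143327232, spread=3799043/71663616

Answer: 2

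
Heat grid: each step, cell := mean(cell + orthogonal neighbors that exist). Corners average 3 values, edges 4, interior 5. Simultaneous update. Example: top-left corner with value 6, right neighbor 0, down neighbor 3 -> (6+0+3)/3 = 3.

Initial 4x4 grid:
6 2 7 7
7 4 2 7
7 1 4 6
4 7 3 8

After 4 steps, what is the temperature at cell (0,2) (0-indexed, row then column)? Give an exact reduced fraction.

Step 1: cell (0,2) = 9/2
Step 2: cell (0,2) = 421/80
Step 3: cell (0,2) = 11719/2400
Step 4: cell (0,2) = 366493/72000
Full grid after step 4:
  8801/1800 37869/8000 366493/72000 14153/2700
  113197/24000 24001/5000 1802/375 382643/72000
  350879/72000 22927/5000 111347/22500 1099873/216000
  5149/1080 38781/8000 1042183/216000 10553/2025

Answer: 366493/72000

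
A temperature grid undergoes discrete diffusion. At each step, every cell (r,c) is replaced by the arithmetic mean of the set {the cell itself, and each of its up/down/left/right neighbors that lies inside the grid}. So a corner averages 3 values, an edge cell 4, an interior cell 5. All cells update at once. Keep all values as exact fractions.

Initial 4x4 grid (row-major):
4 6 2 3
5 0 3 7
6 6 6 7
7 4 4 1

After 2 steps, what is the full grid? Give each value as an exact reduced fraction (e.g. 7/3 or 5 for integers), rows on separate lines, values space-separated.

After step 1:
  5 3 7/2 4
  15/4 4 18/5 5
  6 22/5 26/5 21/4
  17/3 21/4 15/4 4
After step 2:
  47/12 31/8 141/40 25/6
  75/16 15/4 213/50 357/80
  1189/240 497/100 111/25 389/80
  203/36 143/30 91/20 13/3

Answer: 47/12 31/8 141/40 25/6
75/16 15/4 213/50 357/80
1189/240 497/100 111/25 389/80
203/36 143/30 91/20 13/3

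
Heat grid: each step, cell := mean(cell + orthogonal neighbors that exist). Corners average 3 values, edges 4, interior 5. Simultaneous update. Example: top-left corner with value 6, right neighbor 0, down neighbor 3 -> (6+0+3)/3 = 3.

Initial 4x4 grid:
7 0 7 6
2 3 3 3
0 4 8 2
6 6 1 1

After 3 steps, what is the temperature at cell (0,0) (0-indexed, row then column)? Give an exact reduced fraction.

Answer: 2323/720

Derivation:
Step 1: cell (0,0) = 3
Step 2: cell (0,0) = 41/12
Step 3: cell (0,0) = 2323/720
Full grid after step 3:
  2323/720 3031/800 28703/7200 9473/2160
  254/75 6857/2000 24347/6000 3421/900
  341/100 7561/2000 20939/6000 1601/450
  913/240 8789/2400 25871/7200 6641/2160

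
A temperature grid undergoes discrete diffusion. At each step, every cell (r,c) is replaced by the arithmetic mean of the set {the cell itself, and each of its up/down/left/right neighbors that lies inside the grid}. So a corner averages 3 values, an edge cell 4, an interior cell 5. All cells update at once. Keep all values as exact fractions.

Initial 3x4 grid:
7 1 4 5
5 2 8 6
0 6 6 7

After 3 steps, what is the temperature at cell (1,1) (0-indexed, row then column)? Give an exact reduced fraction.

Step 1: cell (1,1) = 22/5
Step 2: cell (1,1) = 201/50
Step 3: cell (1,1) = 8891/2000
Full grid after step 3:
  4297/1080 7439/1800 5861/1200 1877/360
  9197/2400 8891/2000 30293/6000 41561/7200
  8719/2160 31681/7200 39641/7200 12767/2160

Answer: 8891/2000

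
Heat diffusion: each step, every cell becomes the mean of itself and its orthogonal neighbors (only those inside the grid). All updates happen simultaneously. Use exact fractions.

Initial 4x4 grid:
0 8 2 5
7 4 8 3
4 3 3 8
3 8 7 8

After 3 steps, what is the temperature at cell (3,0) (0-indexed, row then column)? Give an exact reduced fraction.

Answer: 3473/720

Derivation:
Step 1: cell (3,0) = 5
Step 2: cell (3,0) = 29/6
Step 3: cell (3,0) = 3473/720
Full grid after step 3:
  667/144 10573/2400 35543/7200 1999/432
  2627/600 9917/2000 28721/6000 19339/3600
  2861/600 9739/2000 34123/6000 20471/3600
  3473/720 4313/800 42097/7200 13753/2160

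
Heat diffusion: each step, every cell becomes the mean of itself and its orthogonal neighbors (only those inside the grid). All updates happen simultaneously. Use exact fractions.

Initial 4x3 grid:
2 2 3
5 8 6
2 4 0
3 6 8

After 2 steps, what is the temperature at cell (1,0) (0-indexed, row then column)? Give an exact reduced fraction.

Step 1: cell (1,0) = 17/4
Step 2: cell (1,0) = 63/16
Full grid after step 2:
  11/3 185/48 35/9
  63/16 17/4 209/48
  185/48 89/20 209/48
  149/36 211/48 173/36

Answer: 63/16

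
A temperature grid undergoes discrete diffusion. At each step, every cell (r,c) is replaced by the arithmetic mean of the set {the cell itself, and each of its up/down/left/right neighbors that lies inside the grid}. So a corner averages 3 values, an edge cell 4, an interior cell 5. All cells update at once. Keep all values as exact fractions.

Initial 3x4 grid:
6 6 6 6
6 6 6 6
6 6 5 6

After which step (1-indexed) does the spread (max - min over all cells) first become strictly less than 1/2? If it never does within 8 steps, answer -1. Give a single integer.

Answer: 1

Derivation:
Step 1: max=6, min=17/3, spread=1/3
  -> spread < 1/2 first at step 1
Step 2: max=6, min=689/120, spread=31/120
Step 3: max=6, min=6269/1080, spread=211/1080
Step 4: max=10753/1800, min=631103/108000, spread=14077/108000
Step 5: max=644317/108000, min=5691593/972000, spread=5363/48600
Step 6: max=357131/60000, min=171219191/29160000, spread=93859/1166400
Step 7: max=577863533/97200000, min=10287325519/1749600000, spread=4568723/69984000
Step 8: max=17314381111/2916000000, min=618075564371/104976000000, spread=8387449/167961600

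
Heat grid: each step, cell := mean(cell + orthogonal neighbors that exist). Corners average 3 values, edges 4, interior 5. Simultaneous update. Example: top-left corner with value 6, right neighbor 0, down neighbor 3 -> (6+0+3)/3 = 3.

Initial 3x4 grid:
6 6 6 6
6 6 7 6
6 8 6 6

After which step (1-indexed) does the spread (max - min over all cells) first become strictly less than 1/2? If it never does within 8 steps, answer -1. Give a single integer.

Answer: 3

Derivation:
Step 1: max=27/4, min=6, spread=3/4
Step 2: max=1591/240, min=6, spread=151/240
Step 3: max=13921/2160, min=2207/360, spread=679/2160
  -> spread < 1/2 first at step 3
Step 4: max=1385341/216000, min=133661/21600, spread=48731/216000
Step 5: max=6183923/972000, min=16086883/2592000, spread=242147/1555200
Step 6: max=616388747/97200000, min=403854073/64800000, spread=848611/7776000
Step 7: max=44261568781/6998400000, min=58243180783/9331200000, spread=92669311/1119744000
Step 8: max=2650426014779/419904000000, min=3501349729997/559872000000, spread=781238953/13436928000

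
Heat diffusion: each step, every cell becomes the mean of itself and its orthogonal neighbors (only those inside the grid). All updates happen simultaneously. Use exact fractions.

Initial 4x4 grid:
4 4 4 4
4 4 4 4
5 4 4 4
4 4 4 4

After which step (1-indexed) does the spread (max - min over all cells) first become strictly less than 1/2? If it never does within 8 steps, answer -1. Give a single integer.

Answer: 1

Derivation:
Step 1: max=13/3, min=4, spread=1/3
  -> spread < 1/2 first at step 1
Step 2: max=511/120, min=4, spread=31/120
Step 3: max=4531/1080, min=4, spread=211/1080
Step 4: max=448843/108000, min=4, spread=16843/108000
Step 5: max=4026643/972000, min=36079/9000, spread=130111/972000
Step 6: max=120282367/29160000, min=2167159/540000, spread=3255781/29160000
Step 7: max=3599553691/874800000, min=2171107/540000, spread=82360351/874800000
Step 8: max=107727316891/26244000000, min=391306441/97200000, spread=2074577821/26244000000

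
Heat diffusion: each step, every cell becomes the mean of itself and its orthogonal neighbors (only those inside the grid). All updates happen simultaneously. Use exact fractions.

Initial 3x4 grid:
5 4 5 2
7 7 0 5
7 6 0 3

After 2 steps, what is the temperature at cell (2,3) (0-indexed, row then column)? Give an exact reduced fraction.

Step 1: cell (2,3) = 8/3
Step 2: cell (2,3) = 89/36
Full grid after step 2:
  205/36 68/15 77/20 37/12
  233/40 499/100 157/50 377/120
  109/18 1123/240 799/240 89/36

Answer: 89/36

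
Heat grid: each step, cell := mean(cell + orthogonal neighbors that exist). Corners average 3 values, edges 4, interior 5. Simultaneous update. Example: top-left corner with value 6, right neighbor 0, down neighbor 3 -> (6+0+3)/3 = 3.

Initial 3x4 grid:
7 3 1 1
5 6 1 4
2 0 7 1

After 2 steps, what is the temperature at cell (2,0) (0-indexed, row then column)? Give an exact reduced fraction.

Step 1: cell (2,0) = 7/3
Step 2: cell (2,0) = 133/36
Full grid after step 2:
  19/4 55/16 231/80 7/4
  23/6 99/25 123/50 231/80
  133/36 17/6 69/20 8/3

Answer: 133/36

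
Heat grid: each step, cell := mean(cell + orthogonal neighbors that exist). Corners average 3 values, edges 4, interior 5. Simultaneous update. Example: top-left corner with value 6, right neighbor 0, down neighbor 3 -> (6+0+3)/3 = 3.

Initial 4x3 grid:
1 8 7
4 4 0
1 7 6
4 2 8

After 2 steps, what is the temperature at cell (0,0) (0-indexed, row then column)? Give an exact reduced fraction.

Step 1: cell (0,0) = 13/3
Step 2: cell (0,0) = 71/18
Full grid after step 2:
  71/18 71/15 19/4
  463/120 407/100 191/40
  77/24 231/50 113/24
  139/36 203/48 95/18

Answer: 71/18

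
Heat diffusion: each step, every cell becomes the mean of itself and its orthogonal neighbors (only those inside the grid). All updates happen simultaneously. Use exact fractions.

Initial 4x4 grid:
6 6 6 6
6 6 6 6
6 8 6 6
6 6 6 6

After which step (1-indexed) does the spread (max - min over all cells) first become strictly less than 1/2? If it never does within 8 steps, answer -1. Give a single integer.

Answer: 2

Derivation:
Step 1: max=13/2, min=6, spread=1/2
Step 2: max=161/25, min=6, spread=11/25
  -> spread < 1/2 first at step 2
Step 3: max=7567/1200, min=6, spread=367/1200
Step 4: max=33971/5400, min=1813/300, spread=1337/5400
Step 5: max=1013669/162000, min=54469/9000, spread=33227/162000
Step 6: max=30374327/4860000, min=328049/54000, spread=849917/4860000
Step 7: max=908514347/145800000, min=4928533/810000, spread=21378407/145800000
Step 8: max=27210462371/4374000000, min=1481688343/243000000, spread=540072197/4374000000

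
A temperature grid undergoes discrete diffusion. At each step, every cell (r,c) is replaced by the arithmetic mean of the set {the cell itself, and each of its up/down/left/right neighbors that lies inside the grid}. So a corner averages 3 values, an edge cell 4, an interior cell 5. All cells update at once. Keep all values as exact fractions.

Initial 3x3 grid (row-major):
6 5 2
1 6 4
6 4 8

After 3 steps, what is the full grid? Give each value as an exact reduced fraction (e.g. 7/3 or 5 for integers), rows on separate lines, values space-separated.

After step 1:
  4 19/4 11/3
  19/4 4 5
  11/3 6 16/3
After step 2:
  9/2 197/48 161/36
  197/48 49/10 9/2
  173/36 19/4 49/9
After step 3:
  305/72 12943/2880 1883/432
  13183/2880 2683/600 1159/240
  1967/432 199/40 529/108

Answer: 305/72 12943/2880 1883/432
13183/2880 2683/600 1159/240
1967/432 199/40 529/108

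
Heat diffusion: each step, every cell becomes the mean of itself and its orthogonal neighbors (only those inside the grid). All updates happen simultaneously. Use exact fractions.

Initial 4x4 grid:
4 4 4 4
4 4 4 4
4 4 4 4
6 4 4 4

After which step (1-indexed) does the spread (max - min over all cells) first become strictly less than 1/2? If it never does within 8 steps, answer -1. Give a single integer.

Step 1: max=14/3, min=4, spread=2/3
Step 2: max=41/9, min=4, spread=5/9
Step 3: max=473/108, min=4, spread=41/108
  -> spread < 1/2 first at step 3
Step 4: max=14003/3240, min=4, spread=1043/3240
Step 5: max=414353/97200, min=4, spread=25553/97200
Step 6: max=12335459/2916000, min=36079/9000, spread=645863/2916000
Step 7: max=367561691/87480000, min=240971/60000, spread=16225973/87480000
Step 8: max=10975077983/2624400000, min=108701/27000, spread=409340783/2624400000

Answer: 3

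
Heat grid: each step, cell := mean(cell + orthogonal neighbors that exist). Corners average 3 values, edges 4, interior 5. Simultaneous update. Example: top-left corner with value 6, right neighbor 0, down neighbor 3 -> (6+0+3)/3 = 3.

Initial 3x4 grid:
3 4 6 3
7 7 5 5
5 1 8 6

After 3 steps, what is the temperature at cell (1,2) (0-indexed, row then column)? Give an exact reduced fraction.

Step 1: cell (1,2) = 31/5
Step 2: cell (1,2) = 101/20
Step 3: cell (1,2) = 1067/200
Full grid after step 3:
  658/135 3643/720 1757/360 10957/2160
  2431/480 397/80 1067/200 1643/320
  10583/2160 7531/1440 7543/1440 1489/270

Answer: 1067/200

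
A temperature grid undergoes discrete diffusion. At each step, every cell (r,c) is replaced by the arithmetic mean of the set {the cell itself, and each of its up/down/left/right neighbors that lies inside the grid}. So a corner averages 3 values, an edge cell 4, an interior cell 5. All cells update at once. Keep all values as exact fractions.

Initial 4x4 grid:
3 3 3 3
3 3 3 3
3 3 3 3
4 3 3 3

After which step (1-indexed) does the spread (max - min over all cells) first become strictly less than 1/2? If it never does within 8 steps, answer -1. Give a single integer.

Answer: 1

Derivation:
Step 1: max=10/3, min=3, spread=1/3
  -> spread < 1/2 first at step 1
Step 2: max=59/18, min=3, spread=5/18
Step 3: max=689/216, min=3, spread=41/216
Step 4: max=20483/6480, min=3, spread=1043/6480
Step 5: max=608753/194400, min=3, spread=25553/194400
Step 6: max=18167459/5832000, min=54079/18000, spread=645863/5832000
Step 7: max=542521691/174960000, min=360971/120000, spread=16225973/174960000
Step 8: max=16223877983/5248800000, min=162701/54000, spread=409340783/5248800000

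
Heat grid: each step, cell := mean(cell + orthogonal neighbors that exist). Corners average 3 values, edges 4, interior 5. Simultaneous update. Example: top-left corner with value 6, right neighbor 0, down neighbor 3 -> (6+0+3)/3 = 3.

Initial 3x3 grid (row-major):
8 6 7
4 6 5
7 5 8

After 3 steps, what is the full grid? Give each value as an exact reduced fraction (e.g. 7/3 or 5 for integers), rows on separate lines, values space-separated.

After step 1:
  6 27/4 6
  25/4 26/5 13/2
  16/3 13/2 6
After step 2:
  19/3 479/80 77/12
  1367/240 156/25 237/40
  217/36 691/120 19/3
After step 3:
  1081/180 9991/1600 4399/720
  87469/14400 4441/750 4983/800
  12587/2160 43847/7200 1081/180

Answer: 1081/180 9991/1600 4399/720
87469/14400 4441/750 4983/800
12587/2160 43847/7200 1081/180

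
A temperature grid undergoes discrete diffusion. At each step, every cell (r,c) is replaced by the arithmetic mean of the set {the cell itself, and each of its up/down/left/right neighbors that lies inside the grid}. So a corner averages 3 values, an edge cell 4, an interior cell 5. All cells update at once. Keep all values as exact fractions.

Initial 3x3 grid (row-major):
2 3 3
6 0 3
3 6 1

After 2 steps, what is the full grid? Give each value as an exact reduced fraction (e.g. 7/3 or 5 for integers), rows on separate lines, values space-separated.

Answer: 101/36 46/15 9/4
901/240 63/25 701/240
41/12 433/120 91/36

Derivation:
After step 1:
  11/3 2 3
  11/4 18/5 7/4
  5 5/2 10/3
After step 2:
  101/36 46/15 9/4
  901/240 63/25 701/240
  41/12 433/120 91/36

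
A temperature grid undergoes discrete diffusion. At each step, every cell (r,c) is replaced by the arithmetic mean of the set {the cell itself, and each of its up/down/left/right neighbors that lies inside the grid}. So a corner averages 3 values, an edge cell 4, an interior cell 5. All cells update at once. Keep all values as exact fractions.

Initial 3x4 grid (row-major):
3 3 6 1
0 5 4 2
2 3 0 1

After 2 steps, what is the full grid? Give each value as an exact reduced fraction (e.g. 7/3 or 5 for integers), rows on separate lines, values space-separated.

After step 1:
  2 17/4 7/2 3
  5/2 3 17/5 2
  5/3 5/2 2 1
After step 2:
  35/12 51/16 283/80 17/6
  55/24 313/100 139/50 47/20
  20/9 55/24 89/40 5/3

Answer: 35/12 51/16 283/80 17/6
55/24 313/100 139/50 47/20
20/9 55/24 89/40 5/3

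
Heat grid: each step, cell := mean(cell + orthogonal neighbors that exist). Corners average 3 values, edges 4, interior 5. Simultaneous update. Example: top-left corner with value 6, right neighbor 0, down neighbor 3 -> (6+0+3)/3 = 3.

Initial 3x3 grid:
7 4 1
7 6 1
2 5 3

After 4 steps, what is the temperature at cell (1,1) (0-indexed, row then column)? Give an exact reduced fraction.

Answer: 1497443/360000

Derivation:
Step 1: cell (1,1) = 23/5
Step 2: cell (1,1) = 427/100
Step 3: cell (1,1) = 25069/6000
Step 4: cell (1,1) = 1497443/360000
Full grid after step 4:
  50591/10800 606019/144000 160489/43200
  2014307/432000 1497443/360000 116407/32000
  294121/64800 221179/54000 157939/43200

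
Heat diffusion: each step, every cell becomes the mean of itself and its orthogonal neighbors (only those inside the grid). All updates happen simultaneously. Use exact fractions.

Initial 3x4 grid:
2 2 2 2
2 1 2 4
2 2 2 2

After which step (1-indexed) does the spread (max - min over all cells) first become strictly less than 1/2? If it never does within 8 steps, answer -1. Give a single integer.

Step 1: max=8/3, min=7/4, spread=11/12
Step 2: max=301/120, min=11/6, spread=27/40
Step 3: max=5077/2160, min=1777/960, spread=863/1728
  -> spread < 1/2 first at step 3
Step 4: max=198737/86400, min=108179/57600, spread=72937/172800
Step 5: max=11652091/5184000, min=6569689/3456000, spread=719023/2073600
Step 6: max=689163449/311040000, min=399093131/207360000, spread=36209501/124416000
Step 7: max=40833056611/18662400000, min=24221252449/12441600000, spread=72018847/298598400
Step 8: max=2426472239249/1119744000000, min=1467316049891/746496000000, spread=18039853153/89579520000

Answer: 3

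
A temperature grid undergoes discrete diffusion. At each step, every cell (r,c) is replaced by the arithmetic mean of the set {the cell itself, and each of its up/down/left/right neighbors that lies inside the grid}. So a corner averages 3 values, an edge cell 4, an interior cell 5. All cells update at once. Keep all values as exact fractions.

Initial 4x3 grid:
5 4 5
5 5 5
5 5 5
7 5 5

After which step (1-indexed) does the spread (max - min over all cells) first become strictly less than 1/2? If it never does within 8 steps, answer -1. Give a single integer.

Step 1: max=17/3, min=14/3, spread=1
Step 2: max=50/9, min=1133/240, spread=601/720
Step 3: max=581/108, min=10363/2160, spread=419/720
Step 4: max=343933/64800, min=626561/129600, spread=4087/8640
  -> spread < 1/2 first at step 4
Step 5: max=20394737/3888000, min=37834819/7776000, spread=65659/172800
Step 6: max=1214161303/233280000, min=2283819881/466560000, spread=1926703/6220800
Step 7: max=72396022277/13996800000, min=137749827979/27993600000, spread=93896221/373248000
Step 8: max=4323236349943/839808000000, min=8300969601761/1679616000000, spread=61422773/298598400

Answer: 4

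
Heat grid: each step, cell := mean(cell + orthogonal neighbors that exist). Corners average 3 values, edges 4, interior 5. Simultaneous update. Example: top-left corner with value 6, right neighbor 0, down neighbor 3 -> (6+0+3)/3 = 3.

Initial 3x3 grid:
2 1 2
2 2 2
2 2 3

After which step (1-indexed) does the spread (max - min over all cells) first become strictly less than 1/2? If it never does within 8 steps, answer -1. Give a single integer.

Answer: 3

Derivation:
Step 1: max=7/3, min=5/3, spread=2/3
Step 2: max=41/18, min=413/240, spread=401/720
Step 3: max=2299/1080, min=3883/2160, spread=143/432
  -> spread < 1/2 first at step 3
Step 4: max=135923/64800, min=241721/129600, spread=1205/5184
Step 5: max=7965031/3888000, min=14661187/7776000, spread=10151/62208
Step 6: max=473353007/233280000, min=893257889/466560000, spread=85517/746496
Step 7: max=28122395179/13996800000, min=53993443483/27993600000, spread=720431/8957952
Step 8: max=1678233044363/839808000000, min=3261634510601/1679616000000, spread=6069221/107495424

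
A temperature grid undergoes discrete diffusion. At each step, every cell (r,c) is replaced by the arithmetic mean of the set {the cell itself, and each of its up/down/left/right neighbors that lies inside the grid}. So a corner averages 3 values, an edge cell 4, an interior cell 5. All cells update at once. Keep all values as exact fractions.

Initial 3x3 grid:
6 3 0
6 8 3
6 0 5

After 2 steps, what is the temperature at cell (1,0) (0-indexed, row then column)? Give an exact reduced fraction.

Step 1: cell (1,0) = 13/2
Step 2: cell (1,0) = 39/8
Full grid after step 2:
  21/4 61/16 41/12
  39/8 47/10 19/6
  61/12 185/48 137/36

Answer: 39/8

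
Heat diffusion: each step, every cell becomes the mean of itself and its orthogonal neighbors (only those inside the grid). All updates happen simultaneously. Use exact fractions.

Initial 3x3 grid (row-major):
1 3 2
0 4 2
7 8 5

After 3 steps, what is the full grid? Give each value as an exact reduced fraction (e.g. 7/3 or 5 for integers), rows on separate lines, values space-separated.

After step 1:
  4/3 5/2 7/3
  3 17/5 13/4
  5 6 5
After step 2:
  41/18 287/120 97/36
  191/60 363/100 839/240
  14/3 97/20 19/4
After step 3:
  2827/1080 19789/7200 6179/2160
  6191/1800 21061/6000 52453/14400
  127/30 5369/1200 3143/720

Answer: 2827/1080 19789/7200 6179/2160
6191/1800 21061/6000 52453/14400
127/30 5369/1200 3143/720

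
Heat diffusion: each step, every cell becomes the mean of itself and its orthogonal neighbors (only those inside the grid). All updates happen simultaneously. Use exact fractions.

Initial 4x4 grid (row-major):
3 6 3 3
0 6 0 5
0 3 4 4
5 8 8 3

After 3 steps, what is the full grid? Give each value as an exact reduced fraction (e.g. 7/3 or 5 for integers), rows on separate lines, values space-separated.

After step 1:
  3 9/2 3 11/3
  9/4 3 18/5 3
  2 21/5 19/5 4
  13/3 6 23/4 5
After step 2:
  13/4 27/8 443/120 29/9
  41/16 351/100 82/25 107/30
  767/240 19/5 427/100 79/20
  37/9 1217/240 411/80 59/12
After step 3:
  49/16 1037/300 3053/900 3773/1080
  7511/2400 6611/2000 10991/3000 12617/3600
  4921/1440 2977/750 327/80 5011/1200
  557/135 6523/1440 3879/800 3361/720

Answer: 49/16 1037/300 3053/900 3773/1080
7511/2400 6611/2000 10991/3000 12617/3600
4921/1440 2977/750 327/80 5011/1200
557/135 6523/1440 3879/800 3361/720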